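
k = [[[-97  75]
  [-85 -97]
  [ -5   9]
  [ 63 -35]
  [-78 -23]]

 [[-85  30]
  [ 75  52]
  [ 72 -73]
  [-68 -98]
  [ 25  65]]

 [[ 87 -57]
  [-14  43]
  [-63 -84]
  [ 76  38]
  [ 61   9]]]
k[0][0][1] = 75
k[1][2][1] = -73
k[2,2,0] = -63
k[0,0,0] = -97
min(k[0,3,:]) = -35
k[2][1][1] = 43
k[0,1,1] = -97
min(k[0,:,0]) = -97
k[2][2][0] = -63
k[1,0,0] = -85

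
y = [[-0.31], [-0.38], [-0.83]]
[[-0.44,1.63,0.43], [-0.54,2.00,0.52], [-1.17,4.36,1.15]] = y@[[1.41, -5.25, -1.38]]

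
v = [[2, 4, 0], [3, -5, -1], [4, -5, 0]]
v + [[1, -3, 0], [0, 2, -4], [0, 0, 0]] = [[3, 1, 0], [3, -3, -5], [4, -5, 0]]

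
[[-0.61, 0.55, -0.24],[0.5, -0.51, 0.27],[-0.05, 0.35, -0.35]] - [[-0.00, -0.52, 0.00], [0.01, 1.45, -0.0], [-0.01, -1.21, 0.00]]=[[-0.61, 1.07, -0.24], [0.49, -1.96, 0.27], [-0.04, 1.56, -0.35]]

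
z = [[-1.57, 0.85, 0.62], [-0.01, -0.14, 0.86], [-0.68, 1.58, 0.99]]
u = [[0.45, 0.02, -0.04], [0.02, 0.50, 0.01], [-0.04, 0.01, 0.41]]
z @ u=[[-0.71, 0.40, 0.33], [-0.04, -0.06, 0.35], [-0.31, 0.79, 0.45]]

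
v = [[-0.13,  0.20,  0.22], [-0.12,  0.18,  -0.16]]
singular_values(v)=[0.33, 0.26]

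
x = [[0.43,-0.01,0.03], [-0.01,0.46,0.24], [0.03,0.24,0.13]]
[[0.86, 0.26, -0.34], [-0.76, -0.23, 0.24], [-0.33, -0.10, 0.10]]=x@[[2.08, 0.63, -0.85], [-0.79, -0.25, -0.00], [-1.57, -0.46, 0.96]]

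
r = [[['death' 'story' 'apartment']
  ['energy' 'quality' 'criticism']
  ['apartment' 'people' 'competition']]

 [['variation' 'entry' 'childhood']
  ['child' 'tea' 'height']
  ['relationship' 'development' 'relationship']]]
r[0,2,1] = 'people'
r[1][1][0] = 'child'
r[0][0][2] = 'apartment'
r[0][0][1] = 'story'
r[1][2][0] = 'relationship'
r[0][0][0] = 'death'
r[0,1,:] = ['energy', 'quality', 'criticism']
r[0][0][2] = 'apartment'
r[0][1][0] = 'energy'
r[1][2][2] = 'relationship'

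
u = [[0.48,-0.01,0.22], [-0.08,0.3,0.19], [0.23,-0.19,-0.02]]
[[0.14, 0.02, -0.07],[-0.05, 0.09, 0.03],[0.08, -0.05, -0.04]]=u @ [[0.4, 0.09, -0.24],[0.09, 0.38, -0.08],[-0.24, -0.08, 0.19]]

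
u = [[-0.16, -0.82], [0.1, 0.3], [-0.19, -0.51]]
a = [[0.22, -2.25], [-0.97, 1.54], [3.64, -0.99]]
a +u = [[0.06,-3.07],[-0.87,1.84],[3.45,-1.50]]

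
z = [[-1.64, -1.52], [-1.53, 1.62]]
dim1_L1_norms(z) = [3.16, 3.15]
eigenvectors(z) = [[-0.93, 0.37],  [-0.37, -0.93]]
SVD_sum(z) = [[-1.82, -0.26], [-1.27, -0.18]] + [[0.18, -1.26], [-0.26, 1.80]]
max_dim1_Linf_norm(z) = 1.64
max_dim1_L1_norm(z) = 3.16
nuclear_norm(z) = 4.46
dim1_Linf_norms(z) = [1.64, 1.62]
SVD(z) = [[-0.82,-0.57], [-0.57,0.82]] @ diag([2.2433373684139415, 2.2209766886389444]) @ [[0.99, 0.14], [-0.14, 0.99]]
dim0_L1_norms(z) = [3.17, 3.14]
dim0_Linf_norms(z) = [1.64, 1.62]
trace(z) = -0.02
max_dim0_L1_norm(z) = 3.17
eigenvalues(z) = [-2.24, 2.22]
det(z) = -4.98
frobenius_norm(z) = 3.16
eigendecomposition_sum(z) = [[-1.94,-0.76], [-0.77,-0.3]] + [[0.3, -0.76], [-0.76, 1.92]]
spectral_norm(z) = 2.24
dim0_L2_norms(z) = [2.24, 2.22]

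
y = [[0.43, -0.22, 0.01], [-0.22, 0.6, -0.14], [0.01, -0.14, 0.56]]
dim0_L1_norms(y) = [0.66, 0.96, 0.71]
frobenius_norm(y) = 1.00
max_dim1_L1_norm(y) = 0.96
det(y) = 0.11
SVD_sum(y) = [[0.17, -0.28, 0.17], [-0.28, 0.48, -0.28], [0.17, -0.28, 0.16]] + [[0.11, -0.05, -0.21], [-0.05, 0.03, 0.1], [-0.21, 0.1, 0.38]] + [[0.15, 0.12, 0.05],[0.12, 0.09, 0.04],[0.05, 0.04, 0.02]]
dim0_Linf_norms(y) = [0.43, 0.6, 0.56]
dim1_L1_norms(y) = [0.66, 0.96, 0.71]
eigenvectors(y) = [[-0.46, 0.76, -0.46], [0.77, 0.6, 0.22], [-0.45, 0.25, 0.86]]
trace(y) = 1.59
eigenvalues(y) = [0.81, 0.26, 0.52]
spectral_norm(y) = 0.81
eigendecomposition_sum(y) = [[0.17, -0.28, 0.17], [-0.28, 0.48, -0.28], [0.17, -0.28, 0.16]] + [[0.15,0.12,0.05],[0.12,0.09,0.04],[0.05,0.04,0.02]] + [[0.11,  -0.05,  -0.21], [-0.05,  0.03,  0.10], [-0.21,  0.1,  0.38]]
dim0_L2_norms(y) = [0.48, 0.65, 0.58]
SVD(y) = [[-0.46, -0.46, 0.76], [0.77, 0.22, 0.60], [-0.45, 0.86, 0.25]] @ diag([0.8114647898574061, 0.5180432978587736, 0.2604919122838202]) @ [[-0.46, 0.77, -0.45], [-0.46, 0.22, 0.86], [0.76, 0.6, 0.25]]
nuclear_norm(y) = 1.59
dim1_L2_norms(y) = [0.48, 0.65, 0.58]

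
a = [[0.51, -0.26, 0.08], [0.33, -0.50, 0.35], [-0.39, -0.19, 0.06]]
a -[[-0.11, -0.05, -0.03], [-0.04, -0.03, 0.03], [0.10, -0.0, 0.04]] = [[0.62,  -0.21,  0.11], [0.37,  -0.47,  0.32], [-0.49,  -0.19,  0.02]]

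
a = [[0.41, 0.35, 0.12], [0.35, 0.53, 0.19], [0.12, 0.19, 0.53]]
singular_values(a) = [0.94, 0.41, 0.11]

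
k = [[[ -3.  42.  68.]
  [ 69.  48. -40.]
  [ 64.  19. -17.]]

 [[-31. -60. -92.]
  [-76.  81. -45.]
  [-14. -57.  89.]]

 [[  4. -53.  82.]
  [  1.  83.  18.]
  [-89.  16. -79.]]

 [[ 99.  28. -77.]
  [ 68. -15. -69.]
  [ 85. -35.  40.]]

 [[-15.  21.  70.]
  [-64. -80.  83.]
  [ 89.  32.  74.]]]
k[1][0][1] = -60.0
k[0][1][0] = 69.0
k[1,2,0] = -14.0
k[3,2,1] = -35.0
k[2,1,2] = 18.0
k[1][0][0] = -31.0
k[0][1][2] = -40.0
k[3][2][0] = 85.0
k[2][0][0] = 4.0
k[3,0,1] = 28.0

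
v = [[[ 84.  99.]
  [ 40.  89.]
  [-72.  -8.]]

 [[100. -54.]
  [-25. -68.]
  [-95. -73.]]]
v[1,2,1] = -73.0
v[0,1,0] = 40.0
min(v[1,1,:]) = -68.0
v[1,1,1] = -68.0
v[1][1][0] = -25.0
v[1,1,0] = -25.0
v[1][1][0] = -25.0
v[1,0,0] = 100.0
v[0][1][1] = 89.0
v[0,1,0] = 40.0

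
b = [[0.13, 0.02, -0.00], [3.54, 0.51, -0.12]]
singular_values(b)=[3.58, 0.0]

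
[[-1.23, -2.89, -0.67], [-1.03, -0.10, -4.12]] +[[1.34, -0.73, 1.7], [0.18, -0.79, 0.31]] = [[0.11, -3.62, 1.03], [-0.85, -0.89, -3.81]]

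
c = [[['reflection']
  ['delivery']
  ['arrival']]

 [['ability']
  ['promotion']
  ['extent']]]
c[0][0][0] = 'reflection'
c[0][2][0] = 'arrival'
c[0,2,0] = 'arrival'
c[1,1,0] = 'promotion'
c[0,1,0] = 'delivery'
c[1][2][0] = 'extent'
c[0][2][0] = 'arrival'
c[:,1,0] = ['delivery', 'promotion']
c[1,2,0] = 'extent'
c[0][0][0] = 'reflection'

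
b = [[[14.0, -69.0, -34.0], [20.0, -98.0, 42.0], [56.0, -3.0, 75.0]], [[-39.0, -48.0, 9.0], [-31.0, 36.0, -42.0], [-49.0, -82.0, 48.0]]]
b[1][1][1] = 36.0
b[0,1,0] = 20.0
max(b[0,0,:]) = 14.0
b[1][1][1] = 36.0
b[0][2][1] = -3.0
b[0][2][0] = 56.0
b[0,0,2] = -34.0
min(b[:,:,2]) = -42.0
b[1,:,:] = [[-39.0, -48.0, 9.0], [-31.0, 36.0, -42.0], [-49.0, -82.0, 48.0]]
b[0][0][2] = -34.0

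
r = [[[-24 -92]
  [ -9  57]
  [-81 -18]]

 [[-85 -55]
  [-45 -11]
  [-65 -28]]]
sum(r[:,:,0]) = -309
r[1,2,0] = -65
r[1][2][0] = -65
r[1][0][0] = -85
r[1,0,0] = -85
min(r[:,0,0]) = -85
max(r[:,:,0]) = -9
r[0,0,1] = -92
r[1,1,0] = -45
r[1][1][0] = -45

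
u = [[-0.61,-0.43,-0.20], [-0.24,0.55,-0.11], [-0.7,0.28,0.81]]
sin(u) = [[-0.55, -0.38, -0.18], [-0.23, 0.53, -0.09], [-0.61, 0.17, 0.72]]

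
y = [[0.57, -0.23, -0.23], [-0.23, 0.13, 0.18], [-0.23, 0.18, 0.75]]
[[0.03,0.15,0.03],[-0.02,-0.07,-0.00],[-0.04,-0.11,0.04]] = y @ [[0.02, 0.21, 0.12], [-0.05, -0.07, 0.09], [-0.03, -0.07, 0.07]]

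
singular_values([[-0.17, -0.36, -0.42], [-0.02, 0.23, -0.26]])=[0.58, 0.34]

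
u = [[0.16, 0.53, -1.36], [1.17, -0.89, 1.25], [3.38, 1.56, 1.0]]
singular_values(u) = [4.01, 2.06, 0.66]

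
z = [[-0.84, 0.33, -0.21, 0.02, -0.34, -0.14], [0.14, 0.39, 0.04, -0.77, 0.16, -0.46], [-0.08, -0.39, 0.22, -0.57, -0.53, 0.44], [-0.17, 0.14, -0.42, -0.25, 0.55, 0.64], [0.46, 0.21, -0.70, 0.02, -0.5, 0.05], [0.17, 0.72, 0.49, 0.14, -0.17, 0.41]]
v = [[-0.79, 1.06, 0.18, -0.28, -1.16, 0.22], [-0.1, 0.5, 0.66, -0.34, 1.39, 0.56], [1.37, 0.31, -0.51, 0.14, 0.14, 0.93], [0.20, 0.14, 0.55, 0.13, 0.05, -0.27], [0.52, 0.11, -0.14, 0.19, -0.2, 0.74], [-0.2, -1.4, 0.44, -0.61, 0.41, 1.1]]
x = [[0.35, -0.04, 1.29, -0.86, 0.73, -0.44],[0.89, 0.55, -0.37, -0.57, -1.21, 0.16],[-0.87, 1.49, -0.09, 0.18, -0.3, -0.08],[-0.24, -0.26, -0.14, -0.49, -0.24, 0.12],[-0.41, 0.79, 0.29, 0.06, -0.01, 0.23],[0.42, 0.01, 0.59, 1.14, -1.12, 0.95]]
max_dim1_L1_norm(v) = 4.16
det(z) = -1.00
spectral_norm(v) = 2.41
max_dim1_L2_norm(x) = 2.0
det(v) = 1.39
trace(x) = 1.26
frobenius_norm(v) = 3.84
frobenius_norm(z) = 2.45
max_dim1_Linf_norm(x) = 1.49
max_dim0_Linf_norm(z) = 0.84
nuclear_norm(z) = 6.00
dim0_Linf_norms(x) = [0.89, 1.49, 1.29, 1.14, 1.21, 0.95]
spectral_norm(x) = 2.41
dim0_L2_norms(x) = [1.44, 1.79, 1.5, 1.62, 1.84, 1.09]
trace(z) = -0.57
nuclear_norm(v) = 8.25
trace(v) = 0.23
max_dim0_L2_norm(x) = 1.84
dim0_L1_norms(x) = [3.18, 3.14, 2.77, 3.3, 3.61, 1.98]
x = v @ z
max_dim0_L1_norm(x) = 3.61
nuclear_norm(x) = 8.25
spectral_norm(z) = 1.01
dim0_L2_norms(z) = [1.0, 1.0, 1.0, 1.0, 1.0, 1.0]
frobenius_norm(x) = 3.85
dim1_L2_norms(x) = [1.8, 1.75, 1.76, 0.68, 0.97, 2.0]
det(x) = -1.38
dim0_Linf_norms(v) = [1.37, 1.4, 0.66, 0.61, 1.39, 1.1]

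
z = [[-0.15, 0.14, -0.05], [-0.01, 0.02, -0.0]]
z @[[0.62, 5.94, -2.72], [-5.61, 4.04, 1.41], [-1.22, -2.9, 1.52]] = [[-0.82,-0.18,0.53], [-0.12,0.02,0.06]]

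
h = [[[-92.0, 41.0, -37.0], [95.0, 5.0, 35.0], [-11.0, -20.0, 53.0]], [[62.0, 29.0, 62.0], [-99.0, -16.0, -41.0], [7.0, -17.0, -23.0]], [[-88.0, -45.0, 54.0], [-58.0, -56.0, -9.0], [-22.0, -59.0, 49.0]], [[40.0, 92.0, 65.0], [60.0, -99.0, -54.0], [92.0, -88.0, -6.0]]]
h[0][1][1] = 5.0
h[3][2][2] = -6.0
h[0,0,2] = -37.0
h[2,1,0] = -58.0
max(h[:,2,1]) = -17.0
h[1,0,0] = 62.0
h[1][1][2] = -41.0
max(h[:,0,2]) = 65.0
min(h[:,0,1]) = -45.0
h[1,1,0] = -99.0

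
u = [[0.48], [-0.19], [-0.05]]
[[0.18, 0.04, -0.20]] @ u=[[0.09]]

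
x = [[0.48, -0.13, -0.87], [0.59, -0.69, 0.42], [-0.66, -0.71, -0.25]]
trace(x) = -0.46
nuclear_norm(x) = 3.00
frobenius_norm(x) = 1.73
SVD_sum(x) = [[0.66, -0.04, -0.16], [0.50, -0.03, -0.12], [-0.52, 0.03, 0.13]] + [[-0.03, -0.24, -0.05], [-0.06, -0.51, -0.1], [-0.09, -0.79, -0.16]] + [[-0.15, 0.15, -0.66],[0.15, -0.15, 0.65],[-0.05, 0.05, -0.22]]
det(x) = 1.00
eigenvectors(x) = [[0.83+0.00j, (0.09-0.38j), 0.09+0.38j], [0.16+0.00j, (-0.7+0j), -0.70-0.00j], [(-0.53+0j), -0.06-0.60j, -0.06+0.60j]]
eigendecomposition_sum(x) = [[0.70+0.00j, 0.13-0.00j, (-0.44+0j)], [0.13+0.00j, 0.03-0.00j, -0.08+0.00j], [-0.44+0.00j, (-0.08+0j), 0.28+0.00j]] + [[-0.11+0.10j, -0.13-0.24j, -0.21+0.09j], [(0.23+0.15j), -0.36+0.33j, 0.25+0.33j], [-0.11+0.21j, (-0.31-0.28j), -0.26+0.24j]] + [[-0.11-0.10j,  (-0.13+0.24j),  -0.21-0.09j], [(0.23-0.15j),  -0.36-0.33j,  (0.25-0.33j)], [(-0.11-0.21j),  -0.31+0.28j,  -0.26-0.24j]]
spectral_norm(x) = 1.01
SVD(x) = [[-0.68,  -0.25,  0.69], [-0.51,  -0.53,  -0.68], [0.53,  -0.81,  0.23]] @ diag([1.0076432113858422, 0.9985796440531861, 0.997243126339128]) @ [[-0.97, 0.06, 0.24], [0.11, 0.97, 0.2], [-0.22, 0.21, -0.95]]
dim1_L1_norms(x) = [1.48, 1.7, 1.62]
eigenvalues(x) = [(1.01+0j), (-0.73+0.68j), (-0.73-0.68j)]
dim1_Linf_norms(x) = [0.87, 0.69, 0.71]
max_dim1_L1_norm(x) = 1.7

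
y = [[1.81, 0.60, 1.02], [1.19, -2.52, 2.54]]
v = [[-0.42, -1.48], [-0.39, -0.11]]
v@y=[[-2.52, 3.48, -4.19],[-0.84, 0.04, -0.68]]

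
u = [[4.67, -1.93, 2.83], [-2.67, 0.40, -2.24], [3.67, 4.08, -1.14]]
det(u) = 27.31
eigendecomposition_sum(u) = [[5.66+0.00j, (-0.3+0j), 2.25+0.00j],[-3.01-0.00j, 0.16-0.00j, -1.20+0.00j],[(1.14+0j), (-0.06+0j), 0.46+0.00j]] + [[-0.49-0.21j, (-0.82-0.49j), 0.29-0.26j], [(0.17+0.72j), (0.12+1.31j), (-0.52-0.11j)], [(1.26+0.62j), (2.07+1.41j), -0.80+0.63j]] + [[(-0.49+0.21j),(-0.82+0.49j),0.29+0.26j], [(0.17-0.72j),(0.12-1.31j),(-0.52+0.11j)], [1.26-0.62j,(2.07-1.41j),-0.80-0.63j]]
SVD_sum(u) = [[4.96,0.02,2.14], [-3.06,-0.01,-1.33], [2.69,0.01,1.16]] + [[-0.41, -1.76, 0.98],[0.18, 0.74, -0.41],[0.96, 4.09, -2.27]] + [[0.13,-0.19,-0.29], [0.22,-0.33,-0.5], [0.01,-0.02,-0.03]]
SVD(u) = [[-0.77,0.39,-0.50], [0.48,-0.16,-0.86], [-0.42,-0.91,-0.06]] @ diag([6.994441843482828, 5.271948864220855, 0.740566317879084]) @ [[-0.92,  -0.0,  -0.40], [-0.20,  -0.86,  0.48], [-0.34,  0.52,  0.79]]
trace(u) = 3.93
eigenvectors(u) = [[-0.87+0.00j, (-0.32+0.02j), -0.32-0.02j], [(0.46+0j), 0.28+0.34j, 0.28-0.34j], [-0.18+0.00j, (0.84+0j), 0.84-0.00j]]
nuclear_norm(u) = 13.01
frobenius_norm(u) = 8.79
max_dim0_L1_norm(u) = 11.01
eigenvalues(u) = [(6.27+0j), (-1.17+1.73j), (-1.17-1.73j)]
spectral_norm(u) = 6.99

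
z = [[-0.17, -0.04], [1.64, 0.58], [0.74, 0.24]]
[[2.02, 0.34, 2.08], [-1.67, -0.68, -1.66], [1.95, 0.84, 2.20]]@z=[[1.75, 0.62], [-2.06, -0.73], [2.67, 0.94]]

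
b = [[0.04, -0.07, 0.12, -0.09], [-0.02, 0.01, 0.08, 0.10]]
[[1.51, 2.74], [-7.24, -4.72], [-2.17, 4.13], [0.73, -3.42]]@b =[[0.01, -0.08, 0.40, 0.14], [-0.2, 0.46, -1.25, 0.18], [-0.17, 0.19, 0.07, 0.61], [0.10, -0.09, -0.19, -0.41]]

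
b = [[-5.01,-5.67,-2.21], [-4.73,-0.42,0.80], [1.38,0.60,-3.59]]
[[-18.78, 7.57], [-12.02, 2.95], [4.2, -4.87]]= b@ [[2.43, -0.33],[1.18, -1.43],[-0.04, 0.99]]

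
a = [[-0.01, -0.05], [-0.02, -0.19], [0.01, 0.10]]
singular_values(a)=[0.22, 0.0]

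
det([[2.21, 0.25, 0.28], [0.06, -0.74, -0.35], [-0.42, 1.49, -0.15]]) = 1.375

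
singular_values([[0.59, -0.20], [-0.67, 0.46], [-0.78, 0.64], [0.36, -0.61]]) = [1.57, 0.33]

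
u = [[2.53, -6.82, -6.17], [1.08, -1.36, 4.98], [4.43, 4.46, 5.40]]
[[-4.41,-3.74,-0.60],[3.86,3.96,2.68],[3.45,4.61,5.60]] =u @ [[-0.08, 0.19, 0.77], [-0.08, -0.05, 0.03], [0.77, 0.74, 0.38]]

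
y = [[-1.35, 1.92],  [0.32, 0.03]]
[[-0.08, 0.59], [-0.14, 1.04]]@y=[[0.3, -0.14], [0.52, -0.24]]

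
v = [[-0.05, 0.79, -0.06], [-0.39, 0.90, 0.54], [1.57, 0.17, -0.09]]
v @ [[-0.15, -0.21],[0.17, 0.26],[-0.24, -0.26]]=[[0.16, 0.23],[0.08, 0.18],[-0.18, -0.26]]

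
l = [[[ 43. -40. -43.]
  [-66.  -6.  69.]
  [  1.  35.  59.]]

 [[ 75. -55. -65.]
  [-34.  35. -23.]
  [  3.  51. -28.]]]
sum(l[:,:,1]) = 20.0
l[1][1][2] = -23.0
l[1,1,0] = -34.0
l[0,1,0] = -66.0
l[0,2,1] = 35.0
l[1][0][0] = 75.0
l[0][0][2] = -43.0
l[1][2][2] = -28.0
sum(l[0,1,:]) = -3.0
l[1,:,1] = [-55.0, 35.0, 51.0]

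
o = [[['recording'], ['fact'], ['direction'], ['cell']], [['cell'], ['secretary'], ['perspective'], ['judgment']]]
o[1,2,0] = 'perspective'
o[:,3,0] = ['cell', 'judgment']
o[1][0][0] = 'cell'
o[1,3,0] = 'judgment'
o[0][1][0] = 'fact'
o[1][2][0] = 'perspective'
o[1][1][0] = 'secretary'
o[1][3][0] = 'judgment'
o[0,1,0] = 'fact'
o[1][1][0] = 'secretary'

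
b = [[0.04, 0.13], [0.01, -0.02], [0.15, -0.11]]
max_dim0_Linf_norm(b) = 0.15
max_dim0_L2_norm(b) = 0.17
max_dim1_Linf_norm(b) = 0.15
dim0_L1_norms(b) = [0.2, 0.26]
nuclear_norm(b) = 0.32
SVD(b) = [[0.39, 0.92], [-0.11, -0.04], [-0.91, 0.40]] @ diag([0.1964440129130667, 0.12251428402684679]) @ [[-0.62, 0.78], [0.78, 0.62]]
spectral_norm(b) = 0.20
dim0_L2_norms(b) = [0.16, 0.17]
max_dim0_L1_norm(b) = 0.26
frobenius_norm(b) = 0.23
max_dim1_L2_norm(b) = 0.19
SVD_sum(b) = [[-0.05, 0.06], [0.01, -0.02], [0.11, -0.14]] + [[0.09,0.07], [-0.0,-0.0], [0.04,0.03]]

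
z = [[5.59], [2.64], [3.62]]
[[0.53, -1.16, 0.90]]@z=[[3.16]]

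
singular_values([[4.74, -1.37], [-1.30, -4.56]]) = [4.93, 4.74]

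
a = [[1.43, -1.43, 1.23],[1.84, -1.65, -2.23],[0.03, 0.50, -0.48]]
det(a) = 2.75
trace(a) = -0.70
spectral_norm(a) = 3.45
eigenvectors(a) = [[(0.87+0j), (0.32+0.36j), (0.32-0.36j)],[(0.46+0j), 0.83+0.00j, (0.83-0j)],[0.18+0.00j, (-0.05-0.27j), (-0.05+0.27j)]]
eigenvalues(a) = [(0.93+0j), (-0.81+1.52j), (-0.81-1.52j)]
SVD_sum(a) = [[0.75, -0.69, -0.57], [2.08, -1.92, -1.58], [-0.03, 0.03, 0.02]] + [[0.62,-0.8,1.79],[-0.22,0.29,-0.65],[-0.18,0.23,-0.53]] + [[0.06, 0.06, 0.01],[-0.02, -0.02, -0.0],[0.24, 0.24, 0.02]]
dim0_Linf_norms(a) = [1.84, 1.65, 2.23]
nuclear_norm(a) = 6.07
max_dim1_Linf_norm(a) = 2.23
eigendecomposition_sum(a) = [[(0.82+0j), -0.24+0.00j, 1.11-0.00j], [(0.44+0j), (-0.13+0j), 0.59-0.00j], [0.17+0.00j, (-0.05+0j), 0.23-0.00j]] + [[(0.3+0.27j), (-0.59-0.06j), (0.06-1.13j)],[0.70-0.09j, -0.76+0.71j, -1.41-1.37j],[-0.07-0.22j, (0.28+0.2j), (-0.36+0.54j)]] + [[(0.3-0.27j), (-0.59+0.06j), 0.06+1.13j], [0.70+0.09j, -0.76-0.71j, (-1.41+1.37j)], [(-0.07+0.22j), 0.28-0.20j, -0.36-0.54j]]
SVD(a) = [[-0.34, 0.91, 0.25], [-0.94, -0.33, -0.08], [0.01, -0.27, 0.96]] @ diag([3.4477590946332803, 2.270315251941085, 0.35160472433855533]) @ [[-0.64, 0.59, 0.49],[0.3, -0.39, 0.87],[0.71, 0.71, 0.07]]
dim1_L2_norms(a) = [2.37, 3.33, 0.69]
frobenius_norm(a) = 4.14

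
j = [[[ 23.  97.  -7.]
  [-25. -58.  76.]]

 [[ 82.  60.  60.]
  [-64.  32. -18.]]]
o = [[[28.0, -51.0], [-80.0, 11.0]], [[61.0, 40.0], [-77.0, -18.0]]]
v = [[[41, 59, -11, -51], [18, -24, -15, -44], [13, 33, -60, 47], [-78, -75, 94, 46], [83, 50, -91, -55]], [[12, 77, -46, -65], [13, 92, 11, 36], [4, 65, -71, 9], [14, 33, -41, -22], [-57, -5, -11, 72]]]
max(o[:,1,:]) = 11.0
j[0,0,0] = 23.0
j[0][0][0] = 23.0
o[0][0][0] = 28.0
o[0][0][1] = -51.0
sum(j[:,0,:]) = 315.0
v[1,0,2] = -46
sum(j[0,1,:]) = -7.0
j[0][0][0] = 23.0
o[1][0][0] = 61.0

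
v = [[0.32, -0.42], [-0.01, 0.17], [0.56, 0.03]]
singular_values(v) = [0.69, 0.39]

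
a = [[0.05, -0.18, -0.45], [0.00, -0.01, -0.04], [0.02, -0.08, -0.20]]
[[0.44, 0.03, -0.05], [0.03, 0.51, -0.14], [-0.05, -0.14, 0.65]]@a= [[0.02,-0.08,-0.19],[-0.00,0.00,-0.01],[0.01,-0.04,-0.1]]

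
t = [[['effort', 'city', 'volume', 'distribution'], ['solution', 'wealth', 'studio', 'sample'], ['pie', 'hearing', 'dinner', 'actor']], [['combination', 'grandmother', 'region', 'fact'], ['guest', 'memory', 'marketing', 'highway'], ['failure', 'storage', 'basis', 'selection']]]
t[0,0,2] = 'volume'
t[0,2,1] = 'hearing'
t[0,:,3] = ['distribution', 'sample', 'actor']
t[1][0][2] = 'region'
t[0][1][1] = 'wealth'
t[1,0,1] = 'grandmother'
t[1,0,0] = 'combination'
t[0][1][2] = 'studio'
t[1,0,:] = ['combination', 'grandmother', 'region', 'fact']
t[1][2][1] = 'storage'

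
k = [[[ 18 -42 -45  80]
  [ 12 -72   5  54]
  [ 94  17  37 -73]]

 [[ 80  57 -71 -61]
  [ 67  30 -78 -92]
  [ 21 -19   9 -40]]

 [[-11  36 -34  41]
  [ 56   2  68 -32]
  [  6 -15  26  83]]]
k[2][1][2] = 68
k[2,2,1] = -15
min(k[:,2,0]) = 6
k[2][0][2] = -34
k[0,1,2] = 5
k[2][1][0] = 56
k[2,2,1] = -15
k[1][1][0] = 67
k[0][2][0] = 94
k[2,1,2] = 68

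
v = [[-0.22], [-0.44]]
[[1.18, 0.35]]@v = [[-0.41]]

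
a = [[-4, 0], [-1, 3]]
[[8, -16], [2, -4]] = a@[[-2, 4], [0, 0]]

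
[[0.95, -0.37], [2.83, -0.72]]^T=[[0.95, 2.83], [-0.37, -0.72]]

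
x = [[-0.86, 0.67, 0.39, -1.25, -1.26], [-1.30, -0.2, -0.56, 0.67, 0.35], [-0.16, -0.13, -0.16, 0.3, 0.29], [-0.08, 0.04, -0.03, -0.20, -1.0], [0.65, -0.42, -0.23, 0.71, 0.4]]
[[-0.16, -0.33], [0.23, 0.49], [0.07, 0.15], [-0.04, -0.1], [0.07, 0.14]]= x@[[-0.09, -0.20], [-0.21, -0.44], [-0.09, -0.18], [0.01, 0.01], [0.04, 0.10]]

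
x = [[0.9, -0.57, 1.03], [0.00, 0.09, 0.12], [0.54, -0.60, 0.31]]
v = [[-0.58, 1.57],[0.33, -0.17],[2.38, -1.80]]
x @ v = [[1.74, -0.34], [0.32, -0.23], [0.23, 0.39]]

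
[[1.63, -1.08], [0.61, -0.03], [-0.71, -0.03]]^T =[[1.63, 0.61, -0.71], [-1.08, -0.03, -0.03]]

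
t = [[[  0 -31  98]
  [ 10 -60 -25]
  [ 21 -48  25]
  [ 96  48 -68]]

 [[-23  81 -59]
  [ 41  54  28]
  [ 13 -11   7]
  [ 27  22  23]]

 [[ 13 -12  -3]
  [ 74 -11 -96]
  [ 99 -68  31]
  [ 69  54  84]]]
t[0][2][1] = -48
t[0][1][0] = 10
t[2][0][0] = 13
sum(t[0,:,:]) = 66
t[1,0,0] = -23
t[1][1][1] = 54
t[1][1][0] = 41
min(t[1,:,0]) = -23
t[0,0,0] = 0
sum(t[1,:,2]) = -1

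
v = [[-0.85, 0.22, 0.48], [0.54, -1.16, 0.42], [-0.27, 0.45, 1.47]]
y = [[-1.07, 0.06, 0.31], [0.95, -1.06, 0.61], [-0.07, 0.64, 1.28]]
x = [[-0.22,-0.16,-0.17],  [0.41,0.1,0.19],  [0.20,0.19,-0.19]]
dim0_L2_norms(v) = [1.04, 1.26, 1.6]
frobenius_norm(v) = 2.29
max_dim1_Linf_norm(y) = 1.28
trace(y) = -0.85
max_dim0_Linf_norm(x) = 0.41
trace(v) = -0.54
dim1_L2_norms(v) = [1.0, 1.35, 1.56]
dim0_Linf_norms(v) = [0.85, 1.16, 1.47]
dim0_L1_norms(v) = [1.66, 1.83, 2.37]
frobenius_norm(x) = 0.66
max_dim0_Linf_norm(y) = 1.28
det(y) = 1.96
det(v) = 1.38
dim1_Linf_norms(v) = [0.85, 1.16, 1.47]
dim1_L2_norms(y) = [1.12, 1.55, 1.43]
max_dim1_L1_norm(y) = 2.62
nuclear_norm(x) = 0.97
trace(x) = -0.31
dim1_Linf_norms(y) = [1.07, 1.06, 1.28]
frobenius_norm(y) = 2.39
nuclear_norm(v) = 3.69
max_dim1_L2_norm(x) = 0.46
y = x + v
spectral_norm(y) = 1.71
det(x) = -0.02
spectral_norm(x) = 0.58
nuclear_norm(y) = 3.96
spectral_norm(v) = 1.75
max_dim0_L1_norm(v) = 2.37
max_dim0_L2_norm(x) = 0.51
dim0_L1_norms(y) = [2.09, 1.76, 2.2]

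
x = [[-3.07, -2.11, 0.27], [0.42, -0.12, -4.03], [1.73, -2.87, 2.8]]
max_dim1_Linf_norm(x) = 4.03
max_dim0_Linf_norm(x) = 4.03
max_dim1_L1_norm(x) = 7.4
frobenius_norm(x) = 7.03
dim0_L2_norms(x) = [3.55, 3.56, 4.91]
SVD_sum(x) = [[0.08, -0.41, 0.81], [-0.31, 1.57, -3.10], [0.35, -1.77, 3.50]] + [[-3.26, -1.49, -0.43],[-0.13, -0.06, -0.02],[0.64, 0.29, 0.08]] + [[0.11, -0.21, -0.12], [0.86, -1.63, -0.91], [0.74, -1.4, -0.78]]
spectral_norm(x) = 5.34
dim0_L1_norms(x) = [5.22, 5.1, 7.1]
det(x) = 53.46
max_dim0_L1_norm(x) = 7.1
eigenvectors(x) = [[(-0.73+0j), -0.73-0.00j, 0.17+0.00j], [(0.11+0.55j), 0.11-0.55j, -0.58+0.00j], [0.20+0.33j, 0.20-0.33j, (0.8+0j)]]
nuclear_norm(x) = 11.74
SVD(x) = [[0.17, -0.98, -0.10], [-0.65, -0.04, -0.76], [0.74, 0.19, -0.65]] @ diag([5.33752887379983, 3.683448491253198, 2.719263270379987]) @ [[0.09, -0.45, 0.89], [0.9, 0.41, 0.12], [-0.42, 0.79, 0.44]]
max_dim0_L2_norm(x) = 4.91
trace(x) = -0.39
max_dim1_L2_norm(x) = 4.37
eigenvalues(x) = [(-2.83+1.46j), (-2.83-1.46j), (5.27+0j)]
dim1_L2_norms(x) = [3.73, 4.05, 4.37]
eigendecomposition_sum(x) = [[(-1.6+0.27j), (-0.82-1.29j), (-0.25-1j)], [0.44+1.16j, (-0.84+0.81j), -0.71+0.34j], [(0.55+0.65j), -0.36+0.71j, (-0.38+0.38j)]] + [[(-1.6-0.27j), (-0.82+1.29j), (-0.25+1j)],[0.44-1.16j, -0.84-0.81j, (-0.71-0.34j)],[(0.55-0.65j), -0.36-0.71j, -0.38-0.38j]] + [[(0.14-0j), -0.47-0.00j, (0.77-0j)], [(-0.46+0j), 1.57+0.00j, -2.61+0.00j], [0.63-0.00j, -2.15-0.00j, (3.57-0j)]]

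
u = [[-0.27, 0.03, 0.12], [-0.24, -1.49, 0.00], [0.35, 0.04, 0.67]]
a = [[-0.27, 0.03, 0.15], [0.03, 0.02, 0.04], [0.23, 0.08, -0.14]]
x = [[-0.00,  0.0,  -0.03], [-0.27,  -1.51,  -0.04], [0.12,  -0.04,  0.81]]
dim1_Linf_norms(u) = [0.27, 1.49, 0.67]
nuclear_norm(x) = 2.36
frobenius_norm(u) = 1.71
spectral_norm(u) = 1.51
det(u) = 0.34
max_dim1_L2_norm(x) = 1.53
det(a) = 0.00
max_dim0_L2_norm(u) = 1.49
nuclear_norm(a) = 0.54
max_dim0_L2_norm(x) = 1.51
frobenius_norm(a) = 0.42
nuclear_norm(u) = 2.56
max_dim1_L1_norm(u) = 1.73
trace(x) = -0.70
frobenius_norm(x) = 1.74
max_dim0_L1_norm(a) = 0.53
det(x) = -0.01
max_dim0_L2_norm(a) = 0.36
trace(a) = -0.39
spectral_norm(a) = 0.41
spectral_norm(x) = 1.53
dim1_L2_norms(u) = [0.3, 1.51, 0.76]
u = x + a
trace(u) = -1.09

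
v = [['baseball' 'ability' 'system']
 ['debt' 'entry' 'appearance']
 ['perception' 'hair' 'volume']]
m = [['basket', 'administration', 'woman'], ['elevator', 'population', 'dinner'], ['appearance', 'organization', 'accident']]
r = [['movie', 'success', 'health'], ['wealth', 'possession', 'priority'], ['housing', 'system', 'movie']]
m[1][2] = 'dinner'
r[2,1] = 'system'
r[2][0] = 'housing'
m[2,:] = ['appearance', 'organization', 'accident']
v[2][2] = 'volume'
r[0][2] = 'health'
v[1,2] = 'appearance'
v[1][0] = 'debt'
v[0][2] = 'system'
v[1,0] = 'debt'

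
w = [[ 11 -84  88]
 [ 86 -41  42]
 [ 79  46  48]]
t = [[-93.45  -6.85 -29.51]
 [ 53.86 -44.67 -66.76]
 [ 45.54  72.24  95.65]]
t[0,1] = -6.85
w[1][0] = 86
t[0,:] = [-93.45, -6.85, -29.51]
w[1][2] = 42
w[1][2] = 42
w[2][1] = 46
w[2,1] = 46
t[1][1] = -44.67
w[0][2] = 88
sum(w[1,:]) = 87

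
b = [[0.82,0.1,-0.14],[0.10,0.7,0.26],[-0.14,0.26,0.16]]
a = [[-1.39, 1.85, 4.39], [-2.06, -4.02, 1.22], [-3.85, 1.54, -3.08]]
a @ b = [[-1.57, 2.30, 1.38], [-2.26, -2.7, -0.56], [-2.57, -0.11, 0.45]]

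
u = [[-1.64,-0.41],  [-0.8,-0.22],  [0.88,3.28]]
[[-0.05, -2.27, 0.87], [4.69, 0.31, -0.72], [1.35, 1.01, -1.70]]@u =[[2.66, 3.37], [-8.57, -4.35], [-4.52, -6.35]]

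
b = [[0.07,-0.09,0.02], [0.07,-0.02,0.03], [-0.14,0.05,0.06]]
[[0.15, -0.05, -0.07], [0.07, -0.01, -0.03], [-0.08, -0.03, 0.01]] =b @ [[0.42, 0.23, -0.00], [-1.17, 0.66, 0.65], [0.61, -0.51, -0.42]]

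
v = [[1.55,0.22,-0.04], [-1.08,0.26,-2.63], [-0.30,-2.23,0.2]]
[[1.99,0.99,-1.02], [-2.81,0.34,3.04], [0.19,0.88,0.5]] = v@[[1.33, 0.70, -0.65], [-0.22, -0.53, -0.22], [0.50, -0.47, -0.91]]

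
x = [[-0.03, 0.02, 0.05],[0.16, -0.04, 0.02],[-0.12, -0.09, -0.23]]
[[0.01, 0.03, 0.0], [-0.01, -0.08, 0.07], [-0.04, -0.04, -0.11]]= x @ [[-0.03, -0.47, 0.42], [0.27, 0.19, 0.09], [0.08, 0.33, 0.23]]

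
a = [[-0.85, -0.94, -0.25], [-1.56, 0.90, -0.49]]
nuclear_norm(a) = 3.13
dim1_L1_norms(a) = [2.04, 2.95]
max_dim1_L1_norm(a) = 2.95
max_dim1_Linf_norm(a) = 1.56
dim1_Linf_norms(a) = [0.94, 1.56]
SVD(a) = [[0.29, 0.96], [0.96, -0.29]] @ diag([1.9145459389120525, 1.2193497643397342]) @ [[-0.91, 0.31, -0.28], [-0.30, -0.95, -0.08]]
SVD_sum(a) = [[-0.5, 0.17, -0.16], [-1.66, 0.56, -0.52]] + [[-0.35, -1.11, -0.09], [0.10, 0.34, 0.03]]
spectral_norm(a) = 1.91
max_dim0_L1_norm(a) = 2.41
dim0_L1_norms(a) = [2.41, 1.84, 0.74]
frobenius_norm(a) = 2.27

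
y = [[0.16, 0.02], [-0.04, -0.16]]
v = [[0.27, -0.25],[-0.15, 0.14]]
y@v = [[0.04, -0.04], [0.01, -0.01]]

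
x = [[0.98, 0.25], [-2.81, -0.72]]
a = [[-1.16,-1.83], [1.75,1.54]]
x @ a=[[-0.70, -1.41], [2.0, 4.03]]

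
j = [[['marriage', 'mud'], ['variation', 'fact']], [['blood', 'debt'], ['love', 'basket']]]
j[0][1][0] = 'variation'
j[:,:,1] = [['mud', 'fact'], ['debt', 'basket']]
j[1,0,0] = 'blood'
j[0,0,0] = 'marriage'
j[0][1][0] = 'variation'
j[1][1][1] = 'basket'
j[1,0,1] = 'debt'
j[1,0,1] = 'debt'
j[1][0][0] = 'blood'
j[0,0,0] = 'marriage'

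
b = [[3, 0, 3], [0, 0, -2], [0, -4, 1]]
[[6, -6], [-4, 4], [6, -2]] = b @ [[0, 0], [-1, 0], [2, -2]]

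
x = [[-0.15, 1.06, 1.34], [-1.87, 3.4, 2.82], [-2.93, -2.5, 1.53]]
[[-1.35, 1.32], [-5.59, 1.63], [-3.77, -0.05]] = x@ [[1.43, 0.67], [-0.46, -0.08], [-0.48, 1.12]]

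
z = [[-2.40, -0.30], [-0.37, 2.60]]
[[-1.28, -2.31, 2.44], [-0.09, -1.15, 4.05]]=z @ [[0.53, 1.00, -1.19], [0.04, -0.3, 1.39]]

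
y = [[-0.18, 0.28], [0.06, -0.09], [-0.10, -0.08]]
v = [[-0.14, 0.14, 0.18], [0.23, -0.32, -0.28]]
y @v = [[0.09, -0.11, -0.11], [-0.03, 0.04, 0.04], [-0.0, 0.01, 0.00]]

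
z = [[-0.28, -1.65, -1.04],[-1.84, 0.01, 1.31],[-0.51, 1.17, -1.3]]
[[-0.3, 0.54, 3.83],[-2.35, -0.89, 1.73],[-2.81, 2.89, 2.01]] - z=[[-0.02, 2.19, 4.87],  [-0.51, -0.90, 0.42],  [-2.3, 1.72, 3.31]]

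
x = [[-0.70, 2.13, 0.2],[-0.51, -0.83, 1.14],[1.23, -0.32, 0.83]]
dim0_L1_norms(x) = [2.44, 3.28, 2.17]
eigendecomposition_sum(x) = [[0.25-0.00j, (0.18+0j), (0.49+0j)], [0.20-0.00j, (0.14+0j), (0.38+0j)], [(0.49-0j), 0.34+0.00j, (0.95+0j)]] + [[(-0.48+0.56j), 0.98+0.53j, -0.15-0.50j],[(-0.35-0.4j), (-0.48+0.65j), 0.38-0.05j],[(0.37-0.14j), (-0.33-0.5j), (-0.06+0.28j)]] + [[-0.48-0.56j, 0.98-0.53j, -0.15+0.50j], [-0.35+0.40j, -0.48-0.65j, 0.38+0.05j], [0.37+0.14j, -0.33+0.50j, (-0.06-0.28j)]]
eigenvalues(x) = [(1.34+0j), (-1.02+1.49j), (-1.02-1.49j)]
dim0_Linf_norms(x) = [1.23, 2.13, 1.14]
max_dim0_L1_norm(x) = 3.28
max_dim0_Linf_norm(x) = 2.13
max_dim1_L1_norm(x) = 3.03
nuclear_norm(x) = 5.12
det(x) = 4.35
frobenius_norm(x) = 3.10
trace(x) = -0.70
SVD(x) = [[-0.87, -0.47, 0.15], [0.32, -0.78, -0.54], [0.37, -0.43, 0.83]] @ diag([2.4672639034908186, 1.362122471083018, 1.294963784938381]) @ [[0.36, -0.91, 0.20], [0.15, -0.16, -0.98], [0.92, 0.38, 0.08]]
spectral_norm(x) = 2.47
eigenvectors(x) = [[0.43+0.00j, (0.74+0j), (0.74-0j)],[(0.34+0j), (-0.08+0.53j), -0.08-0.53j],[0.84+0.00j, (-0.35-0.19j), (-0.35+0.19j)]]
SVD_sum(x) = [[-0.78, 1.96, -0.44], [0.29, -0.73, 0.16], [0.33, -0.82, 0.18]] + [[-0.09, 0.10, 0.62], [-0.15, 0.17, 1.03], [-0.08, 0.09, 0.57]] + [[0.17, 0.07, 0.01],[-0.65, -0.27, -0.05],[0.99, 0.41, 0.08]]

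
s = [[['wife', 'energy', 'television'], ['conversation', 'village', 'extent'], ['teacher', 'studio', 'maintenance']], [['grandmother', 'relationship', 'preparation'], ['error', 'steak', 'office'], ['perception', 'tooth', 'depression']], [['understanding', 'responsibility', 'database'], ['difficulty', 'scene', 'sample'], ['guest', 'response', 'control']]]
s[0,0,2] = 'television'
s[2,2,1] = 'response'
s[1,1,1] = 'steak'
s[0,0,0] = 'wife'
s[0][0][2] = 'television'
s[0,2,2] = 'maintenance'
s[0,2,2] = 'maintenance'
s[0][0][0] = 'wife'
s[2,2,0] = 'guest'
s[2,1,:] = ['difficulty', 'scene', 'sample']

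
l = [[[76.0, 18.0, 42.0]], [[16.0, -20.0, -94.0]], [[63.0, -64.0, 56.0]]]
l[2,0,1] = -64.0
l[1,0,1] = -20.0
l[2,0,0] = 63.0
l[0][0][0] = 76.0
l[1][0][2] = -94.0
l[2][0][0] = 63.0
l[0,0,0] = 76.0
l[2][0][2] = 56.0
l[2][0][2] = 56.0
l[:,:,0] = [[76.0], [16.0], [63.0]]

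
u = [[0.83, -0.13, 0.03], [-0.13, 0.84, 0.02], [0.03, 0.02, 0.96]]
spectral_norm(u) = 0.97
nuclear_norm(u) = 2.63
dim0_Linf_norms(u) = [0.83, 0.84, 0.96]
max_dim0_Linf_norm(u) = 0.96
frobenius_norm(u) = 1.53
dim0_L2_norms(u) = [0.84, 0.85, 0.96]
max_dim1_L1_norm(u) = 1.01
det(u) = 0.65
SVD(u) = [[0.56, -0.41, -0.72], [-0.45, 0.57, -0.68], [0.69, 0.71, 0.14]] @ diag([0.9713042521320082, 0.9586387432802146, 0.7000570045877773]) @ [[0.56, -0.45, 0.69], [-0.41, 0.57, 0.71], [-0.72, -0.68, 0.14]]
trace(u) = 2.63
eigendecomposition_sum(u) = [[0.36, 0.34, -0.07],  [0.34, 0.33, -0.06],  [-0.07, -0.06, 0.01]] + [[0.31, -0.25, 0.38],[-0.25, 0.20, -0.3],[0.38, -0.3, 0.47]] + [[0.16, -0.23, -0.28], [-0.23, 0.31, 0.39], [-0.28, 0.39, 0.48]]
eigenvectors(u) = [[0.72, 0.56, -0.41], [0.68, -0.45, 0.57], [-0.14, 0.69, 0.71]]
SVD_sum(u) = [[0.31, -0.25, 0.38], [-0.25, 0.2, -0.3], [0.38, -0.30, 0.47]] + [[0.16, -0.23, -0.28], [-0.23, 0.31, 0.39], [-0.28, 0.39, 0.48]] + [[0.36,0.34,-0.07], [0.34,0.33,-0.06], [-0.07,-0.06,0.01]]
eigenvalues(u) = [0.7, 0.97, 0.96]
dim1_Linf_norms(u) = [0.83, 0.84, 0.96]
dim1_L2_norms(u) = [0.84, 0.85, 0.96]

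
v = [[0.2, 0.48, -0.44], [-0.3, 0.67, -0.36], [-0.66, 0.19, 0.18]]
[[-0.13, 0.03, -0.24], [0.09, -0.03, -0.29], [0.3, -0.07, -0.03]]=v @[[-0.39, 0.26, -0.01], [0.05, 0.23, -0.35], [0.18, 0.3, 0.15]]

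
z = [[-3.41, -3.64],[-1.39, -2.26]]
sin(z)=[[0.38, 1.09],  [0.42, 0.03]]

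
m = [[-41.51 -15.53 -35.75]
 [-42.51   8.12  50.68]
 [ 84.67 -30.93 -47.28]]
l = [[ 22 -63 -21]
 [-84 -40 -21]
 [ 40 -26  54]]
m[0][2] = -35.75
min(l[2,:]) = -26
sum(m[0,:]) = -92.78999999999999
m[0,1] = -15.53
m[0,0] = -41.51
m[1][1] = 8.12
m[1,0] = -42.51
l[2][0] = 40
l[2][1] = -26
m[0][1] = -15.53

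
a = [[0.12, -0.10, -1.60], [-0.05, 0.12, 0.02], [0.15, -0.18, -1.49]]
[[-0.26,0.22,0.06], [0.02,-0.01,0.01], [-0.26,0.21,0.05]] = a @ [[-0.14, -0.07, -0.06], [0.07, -0.05, 0.10], [0.15, -0.14, -0.05]]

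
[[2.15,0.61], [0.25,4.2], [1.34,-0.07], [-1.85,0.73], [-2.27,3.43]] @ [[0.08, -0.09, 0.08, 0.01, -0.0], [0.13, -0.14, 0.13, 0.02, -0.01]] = [[0.25, -0.28, 0.25, 0.03, -0.01], [0.57, -0.61, 0.57, 0.09, -0.04], [0.10, -0.11, 0.10, 0.01, 0.00], [-0.05, 0.06, -0.05, -0.0, -0.01], [0.26, -0.28, 0.26, 0.05, -0.03]]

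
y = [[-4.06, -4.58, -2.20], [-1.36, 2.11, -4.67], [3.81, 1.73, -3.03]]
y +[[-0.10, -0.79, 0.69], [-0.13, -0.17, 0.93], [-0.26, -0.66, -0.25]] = [[-4.16,-5.37,-1.51], [-1.49,1.94,-3.74], [3.55,1.07,-3.28]]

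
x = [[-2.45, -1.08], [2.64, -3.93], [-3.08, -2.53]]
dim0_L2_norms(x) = [4.74, 4.8]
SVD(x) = [[-0.28, 0.49], [-0.75, -0.65], [-0.6, 0.59]] @ diag([4.797845570223011, 4.7382884973681625]) @ [[0.11,0.99], [-0.99,0.11]]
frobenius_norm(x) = 6.74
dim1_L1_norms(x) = [3.53, 6.57, 5.61]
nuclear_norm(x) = 9.54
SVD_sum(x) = [[-0.15, -1.34], [-0.4, -3.59], [-0.32, -2.84]] + [[-2.30, 0.26],[3.04, -0.34],[-2.76, 0.31]]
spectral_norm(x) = 4.80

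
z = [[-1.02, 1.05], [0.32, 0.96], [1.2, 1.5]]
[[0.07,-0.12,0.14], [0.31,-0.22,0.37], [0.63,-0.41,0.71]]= z@[[0.2, -0.09, 0.19], [0.26, -0.2, 0.32]]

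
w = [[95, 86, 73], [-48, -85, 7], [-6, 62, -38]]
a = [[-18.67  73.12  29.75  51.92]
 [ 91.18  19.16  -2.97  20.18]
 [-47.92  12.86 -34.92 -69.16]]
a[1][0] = 91.18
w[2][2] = -38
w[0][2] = 73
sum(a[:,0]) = 24.590000000000003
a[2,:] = [-47.92, 12.86, -34.92, -69.16]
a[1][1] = 19.16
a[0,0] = -18.67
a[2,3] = -69.16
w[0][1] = 86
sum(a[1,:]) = 127.55000000000001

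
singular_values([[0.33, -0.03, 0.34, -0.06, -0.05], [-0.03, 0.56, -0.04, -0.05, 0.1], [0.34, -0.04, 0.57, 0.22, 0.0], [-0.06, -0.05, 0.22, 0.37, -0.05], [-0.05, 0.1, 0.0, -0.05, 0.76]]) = [0.9, 0.77, 0.52, 0.41, 0.0]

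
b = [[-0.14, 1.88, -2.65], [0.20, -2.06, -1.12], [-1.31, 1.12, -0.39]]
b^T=[[-0.14, 0.20, -1.31], [1.88, -2.06, 1.12], [-2.65, -1.12, -0.39]]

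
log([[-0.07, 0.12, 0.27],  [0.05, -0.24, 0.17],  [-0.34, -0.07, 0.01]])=[[(-1.25+0.43j), (0.23-0.92j), 1.37+0.14j],  [(-0.23-1.23j), (-1.22+2.64j), (0.67-0.39j)],  [(-1.57+0.2j), (-0.51-0.44j), (-1.01+0.07j)]]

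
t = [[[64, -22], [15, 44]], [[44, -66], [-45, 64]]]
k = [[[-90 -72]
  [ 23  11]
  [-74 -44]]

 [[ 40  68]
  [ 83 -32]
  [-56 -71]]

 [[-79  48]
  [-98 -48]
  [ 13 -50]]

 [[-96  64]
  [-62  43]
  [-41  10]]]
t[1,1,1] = 64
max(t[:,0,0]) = 64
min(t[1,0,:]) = -66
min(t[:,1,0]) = -45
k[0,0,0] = -90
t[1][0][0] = 44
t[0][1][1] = 44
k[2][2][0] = 13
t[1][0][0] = 44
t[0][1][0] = 15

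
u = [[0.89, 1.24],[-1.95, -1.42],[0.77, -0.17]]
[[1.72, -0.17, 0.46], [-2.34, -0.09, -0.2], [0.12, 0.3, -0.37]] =u @ [[0.40, 0.31, -0.35], [1.1, -0.36, 0.62]]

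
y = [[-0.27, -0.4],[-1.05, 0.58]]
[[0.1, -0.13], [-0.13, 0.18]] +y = [[-0.17, -0.53], [-1.18, 0.76]]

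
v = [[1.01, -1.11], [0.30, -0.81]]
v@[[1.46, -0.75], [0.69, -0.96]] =[[0.71,0.31], [-0.12,0.55]]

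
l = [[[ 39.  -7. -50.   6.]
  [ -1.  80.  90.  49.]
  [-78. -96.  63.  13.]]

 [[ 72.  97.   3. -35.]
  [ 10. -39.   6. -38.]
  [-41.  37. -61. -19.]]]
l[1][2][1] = 37.0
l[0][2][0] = -78.0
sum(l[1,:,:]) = -8.0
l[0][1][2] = 90.0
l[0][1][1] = 80.0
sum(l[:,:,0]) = 1.0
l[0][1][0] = -1.0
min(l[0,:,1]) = -96.0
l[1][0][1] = 97.0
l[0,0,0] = 39.0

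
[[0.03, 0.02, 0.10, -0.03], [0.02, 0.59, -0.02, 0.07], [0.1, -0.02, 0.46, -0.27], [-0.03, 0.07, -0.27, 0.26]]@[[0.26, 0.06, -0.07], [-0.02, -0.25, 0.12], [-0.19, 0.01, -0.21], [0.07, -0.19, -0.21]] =[[-0.01,0.00,-0.01], [0.00,-0.16,0.06], [-0.08,0.07,-0.05], [0.06,-0.07,0.01]]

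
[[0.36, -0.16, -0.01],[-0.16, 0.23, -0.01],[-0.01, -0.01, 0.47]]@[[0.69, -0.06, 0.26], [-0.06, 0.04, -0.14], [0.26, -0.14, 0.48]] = [[0.26, -0.03, 0.11], [-0.13, 0.02, -0.08], [0.12, -0.07, 0.22]]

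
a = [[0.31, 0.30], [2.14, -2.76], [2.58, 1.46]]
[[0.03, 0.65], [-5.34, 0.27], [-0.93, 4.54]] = a @ [[-1.01, 1.26], [1.15, 0.88]]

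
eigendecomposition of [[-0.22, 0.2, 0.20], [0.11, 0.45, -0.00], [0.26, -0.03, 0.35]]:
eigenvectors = [[0.92, -0.35, 0.15], [-0.13, -0.81, -0.41], [-0.36, -0.46, 0.90]]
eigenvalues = [-0.33, 0.5, 0.41]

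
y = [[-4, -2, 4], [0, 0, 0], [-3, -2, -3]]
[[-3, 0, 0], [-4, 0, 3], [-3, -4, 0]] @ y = [[12, 6, -12], [7, 2, -25], [12, 6, -12]]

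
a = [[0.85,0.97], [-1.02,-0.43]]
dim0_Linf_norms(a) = [1.02, 0.97]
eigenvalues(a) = [(0.21+0.76j), (0.21-0.76j)]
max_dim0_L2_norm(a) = 1.33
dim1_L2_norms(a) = [1.29, 1.11]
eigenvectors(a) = [[(-0.45-0.53j), (-0.45+0.53j)], [(0.72+0j), (0.72-0j)]]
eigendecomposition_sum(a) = [[(0.43+0.29j), 0.49-0.13j], [(-0.51+0.14j), -0.22+0.47j]] + [[0.42-0.29j,0.49+0.13j], [(-0.51-0.14j),-0.22-0.47j]]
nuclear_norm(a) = 2.03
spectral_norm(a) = 1.66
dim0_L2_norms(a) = [1.33, 1.06]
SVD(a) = [[-0.76, 0.64], [0.64, 0.76]] @ diag([1.65740746262913, 0.3764312723742135]) @ [[-0.79,-0.61], [-0.61,0.79]]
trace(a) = 0.42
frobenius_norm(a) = 1.70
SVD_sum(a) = [[1.0, 0.78], [-0.84, -0.66]] + [[-0.15,0.19], [-0.18,0.23]]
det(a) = 0.62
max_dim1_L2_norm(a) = 1.29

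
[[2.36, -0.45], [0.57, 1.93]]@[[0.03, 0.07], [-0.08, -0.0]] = [[0.11, 0.17],[-0.14, 0.04]]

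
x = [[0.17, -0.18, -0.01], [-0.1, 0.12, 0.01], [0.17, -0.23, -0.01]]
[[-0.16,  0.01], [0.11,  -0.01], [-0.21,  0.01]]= x@[[0.12, -0.01], [1.04, -0.06], [-0.56, 0.03]]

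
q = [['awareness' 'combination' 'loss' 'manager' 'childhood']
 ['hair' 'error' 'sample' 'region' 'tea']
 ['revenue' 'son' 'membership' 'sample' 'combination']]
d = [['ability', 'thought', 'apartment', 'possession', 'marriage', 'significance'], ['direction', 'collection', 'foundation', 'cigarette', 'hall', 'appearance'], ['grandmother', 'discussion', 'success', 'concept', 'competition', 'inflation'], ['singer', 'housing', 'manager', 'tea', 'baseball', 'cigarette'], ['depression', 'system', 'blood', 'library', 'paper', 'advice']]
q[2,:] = ['revenue', 'son', 'membership', 'sample', 'combination']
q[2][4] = 'combination'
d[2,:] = ['grandmother', 'discussion', 'success', 'concept', 'competition', 'inflation']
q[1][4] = 'tea'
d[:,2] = ['apartment', 'foundation', 'success', 'manager', 'blood']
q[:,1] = ['combination', 'error', 'son']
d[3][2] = 'manager'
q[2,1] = 'son'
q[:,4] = ['childhood', 'tea', 'combination']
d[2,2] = 'success'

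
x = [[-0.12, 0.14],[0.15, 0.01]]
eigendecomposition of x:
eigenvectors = [[-0.83, -0.53], [0.56, -0.85]]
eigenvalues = [-0.21, 0.1]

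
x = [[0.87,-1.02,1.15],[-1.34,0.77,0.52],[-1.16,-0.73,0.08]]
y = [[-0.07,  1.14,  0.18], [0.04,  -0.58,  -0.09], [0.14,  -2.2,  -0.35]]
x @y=[[0.06, -0.95, -0.15], [0.2, -3.12, -0.49], [0.06, -1.07, -0.17]]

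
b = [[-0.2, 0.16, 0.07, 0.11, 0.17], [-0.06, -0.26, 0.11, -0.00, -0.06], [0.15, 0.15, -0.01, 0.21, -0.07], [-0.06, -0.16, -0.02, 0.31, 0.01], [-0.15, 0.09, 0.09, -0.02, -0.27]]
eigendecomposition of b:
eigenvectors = [[(0.34-0j), 0.34+0.00j, (0.67+0j), (0.67-0j), (0.05+0j)], [0.14-0.01j, (0.14+0.01j), (-0.24+0.26j), (-0.24-0.26j), -0.67+0.00j], [0.79+0.00j, 0.79-0.00j, (-0.12-0.13j), (-0.12+0.13j), (0.55+0j)], [(0.46+0.16j), 0.46-0.16j, -0.02+0.05j, -0.02-0.05j, (-0.16+0j)], [(0.05-0.01j), (0.05+0.01j), 0.03+0.62j, 0.03-0.62j, 0.48+0.00j]]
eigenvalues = [(0.2+0.04j), (0.2-0.04j), (-0.26+0.21j), (-0.26-0.21j), (-0.3+0j)]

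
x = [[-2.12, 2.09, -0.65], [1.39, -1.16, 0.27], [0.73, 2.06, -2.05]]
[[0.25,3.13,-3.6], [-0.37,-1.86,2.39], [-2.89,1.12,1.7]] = x @ [[-0.7, 0.04, 1.68], [-0.33, 2.0, -0.13], [0.83, 1.48, -0.36]]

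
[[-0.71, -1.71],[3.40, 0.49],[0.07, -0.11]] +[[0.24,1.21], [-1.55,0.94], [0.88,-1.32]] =[[-0.47, -0.5], [1.85, 1.43], [0.95, -1.43]]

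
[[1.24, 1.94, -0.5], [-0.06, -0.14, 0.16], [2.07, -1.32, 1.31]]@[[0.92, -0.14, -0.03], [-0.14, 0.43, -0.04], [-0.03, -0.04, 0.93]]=[[0.88, 0.68, -0.58], [-0.04, -0.06, 0.16], [2.05, -0.91, 1.21]]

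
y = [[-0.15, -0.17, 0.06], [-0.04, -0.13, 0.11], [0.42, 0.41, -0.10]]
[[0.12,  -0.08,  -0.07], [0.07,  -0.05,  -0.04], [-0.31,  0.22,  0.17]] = y@[[-0.54, 0.37, 0.3], [-0.14, 0.10, 0.08], [0.28, -0.2, -0.16]]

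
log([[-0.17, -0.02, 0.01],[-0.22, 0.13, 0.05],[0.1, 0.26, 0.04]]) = [[-2.09+3.13j, 0.27+0.03j, -0.18+0.01j],[1.17+1.14j, -2.25+0.92j, 0.46-0.59j],[(-5.43+1.74j), 3.09-3.40j, (-3.63+2.24j)]]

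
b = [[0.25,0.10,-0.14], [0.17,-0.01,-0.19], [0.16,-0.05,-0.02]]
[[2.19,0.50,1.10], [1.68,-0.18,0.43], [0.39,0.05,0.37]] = b @ [[3.25, 1.78, 3.44],[5.11, 3.81, 3.29],[-6.22, 2.32, 0.63]]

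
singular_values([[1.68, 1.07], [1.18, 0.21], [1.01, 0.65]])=[2.58, 0.41]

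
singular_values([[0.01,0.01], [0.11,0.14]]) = [0.18, 0.0]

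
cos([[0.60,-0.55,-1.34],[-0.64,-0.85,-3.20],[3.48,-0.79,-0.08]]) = [[3.19, -0.67, -0.61], [6.04, -1.0, -2.18], [-1.20, 0.63, 2.17]]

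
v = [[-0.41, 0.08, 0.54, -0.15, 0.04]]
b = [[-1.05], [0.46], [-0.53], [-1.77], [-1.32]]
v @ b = [[0.39]]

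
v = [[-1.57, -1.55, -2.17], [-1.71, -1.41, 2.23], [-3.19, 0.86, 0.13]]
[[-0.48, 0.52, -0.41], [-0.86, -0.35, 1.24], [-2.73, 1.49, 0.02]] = v@ [[0.75, -0.38, -0.05], [-0.38, 0.36, -0.22], [-0.05, -0.22, 0.38]]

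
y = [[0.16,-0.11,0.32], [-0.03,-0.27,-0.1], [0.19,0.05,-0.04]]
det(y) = 0.021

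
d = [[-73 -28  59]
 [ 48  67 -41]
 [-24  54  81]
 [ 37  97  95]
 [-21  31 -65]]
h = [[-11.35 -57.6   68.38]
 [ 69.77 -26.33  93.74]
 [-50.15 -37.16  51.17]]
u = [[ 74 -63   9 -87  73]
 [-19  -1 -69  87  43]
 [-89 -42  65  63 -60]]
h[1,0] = 69.77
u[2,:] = [-89, -42, 65, 63, -60]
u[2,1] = -42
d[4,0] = -21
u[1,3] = 87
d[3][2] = 95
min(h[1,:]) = -26.33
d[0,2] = 59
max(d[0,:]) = 59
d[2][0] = -24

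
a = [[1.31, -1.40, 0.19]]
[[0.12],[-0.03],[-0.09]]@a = [[0.16, -0.17, 0.02],[-0.04, 0.04, -0.01],[-0.12, 0.13, -0.02]]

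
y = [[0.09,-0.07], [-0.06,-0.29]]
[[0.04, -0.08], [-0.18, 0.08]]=y @ [[0.83, -0.97], [0.46, -0.06]]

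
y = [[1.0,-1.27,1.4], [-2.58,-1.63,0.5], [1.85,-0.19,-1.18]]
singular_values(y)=[3.58, 2.16, 1.25]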